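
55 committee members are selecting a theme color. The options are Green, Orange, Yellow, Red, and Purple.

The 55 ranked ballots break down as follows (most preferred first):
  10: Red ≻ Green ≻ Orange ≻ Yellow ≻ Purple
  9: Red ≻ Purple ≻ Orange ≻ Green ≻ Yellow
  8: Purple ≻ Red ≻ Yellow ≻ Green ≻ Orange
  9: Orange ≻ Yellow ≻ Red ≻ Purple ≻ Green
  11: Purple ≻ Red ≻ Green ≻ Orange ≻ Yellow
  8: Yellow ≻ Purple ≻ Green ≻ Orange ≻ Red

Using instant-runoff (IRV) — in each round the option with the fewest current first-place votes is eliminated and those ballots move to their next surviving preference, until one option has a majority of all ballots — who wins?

Red

Round 1: Green 0, Orange 9, Yellow 8, Red 19, Purple 19. Green eliminated.
Round 2: Orange 9, Yellow 8, Red 19, Purple 19. Yellow eliminated.
Round 3: Orange 9, Red 19, Purple 27. Orange eliminated.
Round 4: Red 28, Purple 27. Red has a majority (≥28).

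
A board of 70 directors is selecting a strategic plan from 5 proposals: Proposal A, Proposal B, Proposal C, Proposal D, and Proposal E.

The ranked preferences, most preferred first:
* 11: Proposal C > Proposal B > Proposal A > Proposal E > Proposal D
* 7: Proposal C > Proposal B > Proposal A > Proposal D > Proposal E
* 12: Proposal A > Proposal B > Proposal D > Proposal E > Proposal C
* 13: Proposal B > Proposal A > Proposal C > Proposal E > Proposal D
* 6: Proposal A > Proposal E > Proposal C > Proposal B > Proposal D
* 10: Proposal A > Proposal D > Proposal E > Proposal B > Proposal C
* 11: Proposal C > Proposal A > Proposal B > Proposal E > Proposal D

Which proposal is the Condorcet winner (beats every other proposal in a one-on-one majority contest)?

Proposal A vs Proposal B: 39–31
Proposal A vs Proposal C: 41–29
Proposal A vs Proposal D: 70–0
Proposal A vs Proposal E: 70–0
Proposal A beats every other proposal.

Proposal A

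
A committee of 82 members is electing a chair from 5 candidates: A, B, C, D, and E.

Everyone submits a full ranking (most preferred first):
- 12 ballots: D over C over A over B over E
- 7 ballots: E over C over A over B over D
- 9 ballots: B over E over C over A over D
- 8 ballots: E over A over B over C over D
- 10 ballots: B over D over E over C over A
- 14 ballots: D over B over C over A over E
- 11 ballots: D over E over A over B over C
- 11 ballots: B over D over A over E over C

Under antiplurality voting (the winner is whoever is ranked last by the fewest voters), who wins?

B

Last-place votes: A 10, B 0, C 22, D 24, E 26.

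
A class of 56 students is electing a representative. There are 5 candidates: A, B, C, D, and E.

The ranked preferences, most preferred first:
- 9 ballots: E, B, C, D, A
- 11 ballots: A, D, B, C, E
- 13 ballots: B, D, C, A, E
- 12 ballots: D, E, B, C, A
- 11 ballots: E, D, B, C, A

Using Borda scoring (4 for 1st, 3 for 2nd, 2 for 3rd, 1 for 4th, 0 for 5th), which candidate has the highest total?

D

A: 9×0 + 11×4 + 13×1 + 12×0 + 11×0 = 57
B: 9×3 + 11×2 + 13×4 + 12×2 + 11×2 = 147
C: 9×2 + 11×1 + 13×2 + 12×1 + 11×1 = 78
D: 9×1 + 11×3 + 13×3 + 12×4 + 11×3 = 162
E: 9×4 + 11×0 + 13×0 + 12×3 + 11×4 = 116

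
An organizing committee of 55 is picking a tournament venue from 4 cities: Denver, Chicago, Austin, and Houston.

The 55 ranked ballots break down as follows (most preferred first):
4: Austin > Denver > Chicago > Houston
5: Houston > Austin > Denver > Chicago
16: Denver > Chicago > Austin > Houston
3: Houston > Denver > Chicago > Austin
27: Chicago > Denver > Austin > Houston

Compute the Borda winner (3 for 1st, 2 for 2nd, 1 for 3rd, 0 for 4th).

Denver

Denver: 4×2 + 5×1 + 16×3 + 3×2 + 27×2 = 121
Chicago: 4×1 + 5×0 + 16×2 + 3×1 + 27×3 = 120
Austin: 4×3 + 5×2 + 16×1 + 3×0 + 27×1 = 65
Houston: 4×0 + 5×3 + 16×0 + 3×3 + 27×0 = 24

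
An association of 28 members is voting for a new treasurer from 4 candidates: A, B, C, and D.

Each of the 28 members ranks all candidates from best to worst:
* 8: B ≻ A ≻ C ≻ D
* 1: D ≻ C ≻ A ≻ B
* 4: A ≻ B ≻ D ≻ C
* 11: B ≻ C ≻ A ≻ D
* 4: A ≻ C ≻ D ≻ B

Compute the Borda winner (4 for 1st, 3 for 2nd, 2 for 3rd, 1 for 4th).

B

A: 8×3 + 1×2 + 4×4 + 11×2 + 4×4 = 80
B: 8×4 + 1×1 + 4×3 + 11×4 + 4×1 = 93
C: 8×2 + 1×3 + 4×1 + 11×3 + 4×3 = 68
D: 8×1 + 1×4 + 4×2 + 11×1 + 4×2 = 39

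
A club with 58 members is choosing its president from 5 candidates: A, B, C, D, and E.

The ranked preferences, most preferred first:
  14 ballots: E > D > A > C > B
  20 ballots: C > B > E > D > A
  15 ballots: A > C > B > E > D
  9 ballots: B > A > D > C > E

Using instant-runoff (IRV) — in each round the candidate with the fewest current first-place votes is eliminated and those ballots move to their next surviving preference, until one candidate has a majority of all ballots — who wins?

A

Round 1: A 15, B 9, C 20, D 0, E 14. D eliminated.
Round 2: A 15, B 9, C 20, E 14. B eliminated.
Round 3: A 24, C 20, E 14. E eliminated.
Round 4: A 38, C 20. A has a majority (≥30).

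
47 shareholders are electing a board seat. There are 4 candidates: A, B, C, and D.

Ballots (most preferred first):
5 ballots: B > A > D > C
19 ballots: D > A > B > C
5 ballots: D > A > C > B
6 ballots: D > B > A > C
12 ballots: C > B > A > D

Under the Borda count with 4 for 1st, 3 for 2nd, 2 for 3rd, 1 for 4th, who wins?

A: 5×3 + 19×3 + 5×3 + 6×2 + 12×2 = 123
B: 5×4 + 19×2 + 5×1 + 6×3 + 12×3 = 117
C: 5×1 + 19×1 + 5×2 + 6×1 + 12×4 = 88
D: 5×2 + 19×4 + 5×4 + 6×4 + 12×1 = 142

D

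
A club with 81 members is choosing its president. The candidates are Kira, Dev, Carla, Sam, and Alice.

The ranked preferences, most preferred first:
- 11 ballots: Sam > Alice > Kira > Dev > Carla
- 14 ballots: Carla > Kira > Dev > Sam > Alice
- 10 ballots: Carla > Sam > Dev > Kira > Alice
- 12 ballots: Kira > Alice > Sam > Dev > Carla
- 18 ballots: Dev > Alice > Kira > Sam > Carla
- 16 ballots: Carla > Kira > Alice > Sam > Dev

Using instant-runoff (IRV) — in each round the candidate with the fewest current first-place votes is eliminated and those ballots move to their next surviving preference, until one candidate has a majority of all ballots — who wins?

Round 1: Kira 12, Dev 18, Carla 40, Sam 11, Alice 0. Alice eliminated.
Round 2: Kira 12, Dev 18, Carla 40, Sam 11. Sam eliminated.
Round 3: Kira 23, Dev 18, Carla 40. Dev eliminated.
Round 4: Kira 41, Carla 40. Kira has a majority (≥41).

Kira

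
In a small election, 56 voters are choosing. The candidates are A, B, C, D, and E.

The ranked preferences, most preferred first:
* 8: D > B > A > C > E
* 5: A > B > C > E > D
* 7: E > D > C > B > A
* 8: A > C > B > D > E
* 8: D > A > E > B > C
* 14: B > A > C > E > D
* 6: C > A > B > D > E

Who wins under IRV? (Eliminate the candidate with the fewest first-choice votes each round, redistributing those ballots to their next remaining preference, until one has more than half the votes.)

Round 1: A 13, B 14, C 6, D 16, E 7. C eliminated.
Round 2: A 19, B 14, D 16, E 7. E eliminated.
Round 3: A 19, B 14, D 23. B eliminated.
Round 4: A 33, D 23. A has a majority (≥29).

A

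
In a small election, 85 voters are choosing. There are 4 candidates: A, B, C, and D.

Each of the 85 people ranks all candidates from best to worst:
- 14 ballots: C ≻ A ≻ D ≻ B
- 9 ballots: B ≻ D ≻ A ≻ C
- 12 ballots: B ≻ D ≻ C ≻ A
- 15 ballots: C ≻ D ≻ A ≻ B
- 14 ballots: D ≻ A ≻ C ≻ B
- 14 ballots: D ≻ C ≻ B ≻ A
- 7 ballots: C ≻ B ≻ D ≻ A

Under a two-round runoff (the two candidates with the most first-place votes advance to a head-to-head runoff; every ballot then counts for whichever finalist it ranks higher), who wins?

D

Round 1 first-place votes: A 0, B 21, C 36, D 28. C and D advance.
Runoff: C is ranked above D on 36 ballots, D above C on 49.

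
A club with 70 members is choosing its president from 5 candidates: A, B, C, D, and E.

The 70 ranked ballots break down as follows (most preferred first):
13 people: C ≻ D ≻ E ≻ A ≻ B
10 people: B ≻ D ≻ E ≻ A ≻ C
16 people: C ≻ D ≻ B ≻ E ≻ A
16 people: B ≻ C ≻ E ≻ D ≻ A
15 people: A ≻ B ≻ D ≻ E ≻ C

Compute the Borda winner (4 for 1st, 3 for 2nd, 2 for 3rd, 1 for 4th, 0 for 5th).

A: 13×1 + 10×1 + 16×0 + 16×0 + 15×4 = 83
B: 13×0 + 10×4 + 16×2 + 16×4 + 15×3 = 181
C: 13×4 + 10×0 + 16×4 + 16×3 + 15×0 = 164
D: 13×3 + 10×3 + 16×3 + 16×1 + 15×2 = 163
E: 13×2 + 10×2 + 16×1 + 16×2 + 15×1 = 109

B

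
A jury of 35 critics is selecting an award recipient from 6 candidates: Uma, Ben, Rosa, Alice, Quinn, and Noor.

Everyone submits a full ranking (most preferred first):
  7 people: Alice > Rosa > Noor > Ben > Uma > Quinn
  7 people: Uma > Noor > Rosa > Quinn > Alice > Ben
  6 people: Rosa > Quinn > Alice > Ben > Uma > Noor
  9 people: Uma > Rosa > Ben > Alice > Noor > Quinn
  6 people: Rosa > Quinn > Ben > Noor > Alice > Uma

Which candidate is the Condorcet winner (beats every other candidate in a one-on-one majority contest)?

Rosa

Rosa vs Uma: 19–16
Rosa vs Ben: 35–0
Rosa vs Alice: 28–7
Rosa vs Quinn: 35–0
Rosa vs Noor: 28–7
Rosa beats every other candidate.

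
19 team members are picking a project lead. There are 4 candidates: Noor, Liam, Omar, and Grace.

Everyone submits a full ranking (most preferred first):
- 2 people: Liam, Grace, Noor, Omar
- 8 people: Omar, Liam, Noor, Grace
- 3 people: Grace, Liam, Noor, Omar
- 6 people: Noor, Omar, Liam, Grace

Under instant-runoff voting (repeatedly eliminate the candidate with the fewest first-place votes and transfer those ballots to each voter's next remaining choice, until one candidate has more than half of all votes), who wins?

Noor

Round 1: Noor 6, Liam 2, Omar 8, Grace 3. Liam eliminated.
Round 2: Noor 6, Omar 8, Grace 5. Grace eliminated.
Round 3: Noor 11, Omar 8. Noor has a majority (≥10).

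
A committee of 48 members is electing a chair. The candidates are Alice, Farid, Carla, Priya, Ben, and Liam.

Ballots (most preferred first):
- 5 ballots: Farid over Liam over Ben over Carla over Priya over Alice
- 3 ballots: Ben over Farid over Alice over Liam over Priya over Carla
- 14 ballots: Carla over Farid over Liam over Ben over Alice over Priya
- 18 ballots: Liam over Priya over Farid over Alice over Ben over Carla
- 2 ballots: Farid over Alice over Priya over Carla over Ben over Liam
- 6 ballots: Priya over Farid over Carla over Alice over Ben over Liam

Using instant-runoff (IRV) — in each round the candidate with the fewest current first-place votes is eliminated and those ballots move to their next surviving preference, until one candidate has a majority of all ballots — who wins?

Farid

Round 1: Alice 0, Farid 7, Carla 14, Priya 6, Ben 3, Liam 18. Alice eliminated.
Round 2: Farid 7, Carla 14, Priya 6, Ben 3, Liam 18. Ben eliminated.
Round 3: Farid 10, Carla 14, Priya 6, Liam 18. Priya eliminated.
Round 4: Farid 16, Carla 14, Liam 18. Carla eliminated.
Round 5: Farid 30, Liam 18. Farid has a majority (≥25).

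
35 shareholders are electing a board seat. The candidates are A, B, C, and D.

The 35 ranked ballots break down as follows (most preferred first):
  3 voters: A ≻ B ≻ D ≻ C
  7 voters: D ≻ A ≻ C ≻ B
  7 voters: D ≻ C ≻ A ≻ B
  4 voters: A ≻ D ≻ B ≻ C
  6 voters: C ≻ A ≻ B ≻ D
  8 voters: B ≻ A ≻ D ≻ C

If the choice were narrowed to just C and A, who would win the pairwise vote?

C is ranked above A on 13 ballots; A above C on 22.

A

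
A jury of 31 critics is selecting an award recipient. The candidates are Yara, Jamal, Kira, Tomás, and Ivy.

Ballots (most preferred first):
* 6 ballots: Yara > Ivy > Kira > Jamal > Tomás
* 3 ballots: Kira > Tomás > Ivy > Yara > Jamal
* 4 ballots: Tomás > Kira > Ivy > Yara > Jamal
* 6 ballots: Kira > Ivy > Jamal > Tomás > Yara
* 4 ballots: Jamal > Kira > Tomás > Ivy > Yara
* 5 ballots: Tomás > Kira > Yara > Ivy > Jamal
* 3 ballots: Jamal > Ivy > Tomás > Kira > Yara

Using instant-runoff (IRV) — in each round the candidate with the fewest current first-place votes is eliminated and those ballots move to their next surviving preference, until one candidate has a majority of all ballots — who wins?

Round 1: Yara 6, Jamal 7, Kira 9, Tomás 9, Ivy 0. Ivy eliminated.
Round 2: Yara 6, Jamal 7, Kira 9, Tomás 9. Yara eliminated.
Round 3: Jamal 7, Kira 15, Tomás 9. Jamal eliminated.
Round 4: Kira 19, Tomás 12. Kira has a majority (≥16).

Kira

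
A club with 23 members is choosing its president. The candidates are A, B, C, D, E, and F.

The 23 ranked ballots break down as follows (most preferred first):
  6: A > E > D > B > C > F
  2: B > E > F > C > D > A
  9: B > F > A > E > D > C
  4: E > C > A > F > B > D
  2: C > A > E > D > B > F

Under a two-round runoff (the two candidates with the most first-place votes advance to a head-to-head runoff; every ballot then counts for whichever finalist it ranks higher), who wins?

Round 1 first-place votes: A 6, B 11, C 2, D 0, E 4, F 0. B and A advance.
Runoff: B is ranked above A on 11 ballots, A above B on 12.

A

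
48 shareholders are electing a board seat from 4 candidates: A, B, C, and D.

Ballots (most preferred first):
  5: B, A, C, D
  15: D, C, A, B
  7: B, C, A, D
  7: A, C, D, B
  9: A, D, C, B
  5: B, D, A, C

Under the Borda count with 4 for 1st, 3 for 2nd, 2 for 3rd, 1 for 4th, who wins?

A: 5×3 + 15×2 + 7×2 + 7×4 + 9×4 + 5×2 = 133
B: 5×4 + 15×1 + 7×4 + 7×1 + 9×1 + 5×4 = 99
C: 5×2 + 15×3 + 7×3 + 7×3 + 9×2 + 5×1 = 120
D: 5×1 + 15×4 + 7×1 + 7×2 + 9×3 + 5×3 = 128

A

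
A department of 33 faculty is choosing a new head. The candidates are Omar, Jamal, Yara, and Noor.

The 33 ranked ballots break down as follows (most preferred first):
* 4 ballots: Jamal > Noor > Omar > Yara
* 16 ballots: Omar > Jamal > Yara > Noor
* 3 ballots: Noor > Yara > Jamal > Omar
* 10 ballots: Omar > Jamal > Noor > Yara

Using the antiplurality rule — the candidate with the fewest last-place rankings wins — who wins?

Last-place votes: Omar 3, Jamal 0, Yara 14, Noor 16.

Jamal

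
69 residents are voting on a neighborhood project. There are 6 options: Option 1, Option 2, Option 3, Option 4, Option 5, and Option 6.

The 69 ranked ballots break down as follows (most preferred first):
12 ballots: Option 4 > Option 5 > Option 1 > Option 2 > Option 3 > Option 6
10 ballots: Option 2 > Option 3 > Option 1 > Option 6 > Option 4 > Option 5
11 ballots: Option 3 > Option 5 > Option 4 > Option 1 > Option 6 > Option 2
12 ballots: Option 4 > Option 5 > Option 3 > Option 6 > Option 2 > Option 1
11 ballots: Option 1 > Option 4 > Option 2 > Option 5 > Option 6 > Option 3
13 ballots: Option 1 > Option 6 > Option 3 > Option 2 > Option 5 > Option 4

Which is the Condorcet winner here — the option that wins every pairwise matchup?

Option 4

Option 4 vs Option 1: 35–34
Option 4 vs Option 2: 46–23
Option 4 vs Option 3: 35–34
Option 4 vs Option 5: 45–24
Option 4 vs Option 6: 46–23
Option 4 beats every other option.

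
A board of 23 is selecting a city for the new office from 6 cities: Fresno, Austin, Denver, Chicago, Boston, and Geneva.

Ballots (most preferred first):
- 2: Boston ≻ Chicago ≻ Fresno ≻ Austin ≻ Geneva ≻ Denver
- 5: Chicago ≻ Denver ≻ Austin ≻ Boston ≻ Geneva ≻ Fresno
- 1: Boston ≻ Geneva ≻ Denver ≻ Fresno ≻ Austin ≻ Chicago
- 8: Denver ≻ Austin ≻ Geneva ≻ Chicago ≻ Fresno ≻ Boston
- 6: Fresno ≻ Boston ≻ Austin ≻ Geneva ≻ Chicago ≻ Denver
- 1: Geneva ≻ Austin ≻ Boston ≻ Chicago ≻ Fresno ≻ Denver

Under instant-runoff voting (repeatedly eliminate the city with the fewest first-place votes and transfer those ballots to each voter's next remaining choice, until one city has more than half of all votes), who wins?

Chicago

Round 1: Fresno 6, Austin 0, Denver 8, Chicago 5, Boston 3, Geneva 1. Austin eliminated.
Round 2: Fresno 6, Denver 8, Chicago 5, Boston 3, Geneva 1. Geneva eliminated.
Round 3: Fresno 6, Denver 8, Chicago 5, Boston 4. Boston eliminated.
Round 4: Fresno 6, Denver 9, Chicago 8. Fresno eliminated.
Round 5: Denver 9, Chicago 14. Chicago has a majority (≥12).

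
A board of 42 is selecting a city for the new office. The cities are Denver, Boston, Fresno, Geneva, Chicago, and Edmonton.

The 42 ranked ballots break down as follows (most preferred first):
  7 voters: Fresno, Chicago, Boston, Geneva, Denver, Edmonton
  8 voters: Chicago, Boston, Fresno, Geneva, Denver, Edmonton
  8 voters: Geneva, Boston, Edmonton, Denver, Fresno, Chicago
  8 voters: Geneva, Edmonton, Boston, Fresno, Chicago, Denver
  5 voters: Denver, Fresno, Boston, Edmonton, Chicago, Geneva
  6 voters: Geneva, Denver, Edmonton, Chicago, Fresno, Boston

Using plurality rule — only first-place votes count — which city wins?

First-place votes: Denver 5, Boston 0, Fresno 7, Geneva 22, Chicago 8, Edmonton 0.

Geneva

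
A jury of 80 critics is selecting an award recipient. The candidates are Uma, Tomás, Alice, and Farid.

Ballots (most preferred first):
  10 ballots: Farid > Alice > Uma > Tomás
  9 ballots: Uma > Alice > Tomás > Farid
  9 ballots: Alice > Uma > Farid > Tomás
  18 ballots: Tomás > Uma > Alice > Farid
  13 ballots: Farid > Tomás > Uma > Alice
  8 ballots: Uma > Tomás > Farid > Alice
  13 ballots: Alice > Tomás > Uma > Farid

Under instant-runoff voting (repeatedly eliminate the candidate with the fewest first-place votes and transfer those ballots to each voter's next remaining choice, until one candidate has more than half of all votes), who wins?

Alice

Round 1: Uma 17, Tomás 18, Alice 22, Farid 23. Uma eliminated.
Round 2: Tomás 26, Alice 31, Farid 23. Farid eliminated.
Round 3: Tomás 39, Alice 41. Alice has a majority (≥41).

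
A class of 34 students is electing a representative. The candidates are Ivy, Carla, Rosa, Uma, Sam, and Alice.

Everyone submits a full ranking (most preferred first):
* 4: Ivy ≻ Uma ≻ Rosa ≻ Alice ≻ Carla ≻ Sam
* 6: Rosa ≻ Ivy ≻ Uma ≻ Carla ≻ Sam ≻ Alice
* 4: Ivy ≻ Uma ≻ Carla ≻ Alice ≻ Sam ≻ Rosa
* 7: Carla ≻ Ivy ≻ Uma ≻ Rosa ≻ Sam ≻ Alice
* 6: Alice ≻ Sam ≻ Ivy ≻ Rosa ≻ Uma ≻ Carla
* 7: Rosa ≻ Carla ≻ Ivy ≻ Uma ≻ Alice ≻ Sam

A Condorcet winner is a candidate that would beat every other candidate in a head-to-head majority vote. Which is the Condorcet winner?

Ivy

Ivy vs Carla: 20–14
Ivy vs Rosa: 21–13
Ivy vs Uma: 34–0
Ivy vs Sam: 28–6
Ivy vs Alice: 28–6
Ivy beats every other candidate.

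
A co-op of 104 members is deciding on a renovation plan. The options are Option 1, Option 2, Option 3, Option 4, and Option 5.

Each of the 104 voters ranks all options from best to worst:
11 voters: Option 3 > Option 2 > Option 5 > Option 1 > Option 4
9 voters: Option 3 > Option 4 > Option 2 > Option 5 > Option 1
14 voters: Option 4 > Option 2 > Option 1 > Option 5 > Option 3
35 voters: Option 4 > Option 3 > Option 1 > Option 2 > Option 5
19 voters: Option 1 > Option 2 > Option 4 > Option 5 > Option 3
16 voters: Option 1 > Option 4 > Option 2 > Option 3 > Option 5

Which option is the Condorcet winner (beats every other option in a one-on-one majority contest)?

Option 4 vs Option 1: 58–46
Option 4 vs Option 2: 74–30
Option 4 vs Option 3: 84–20
Option 4 vs Option 5: 93–11
Option 4 beats every other option.

Option 4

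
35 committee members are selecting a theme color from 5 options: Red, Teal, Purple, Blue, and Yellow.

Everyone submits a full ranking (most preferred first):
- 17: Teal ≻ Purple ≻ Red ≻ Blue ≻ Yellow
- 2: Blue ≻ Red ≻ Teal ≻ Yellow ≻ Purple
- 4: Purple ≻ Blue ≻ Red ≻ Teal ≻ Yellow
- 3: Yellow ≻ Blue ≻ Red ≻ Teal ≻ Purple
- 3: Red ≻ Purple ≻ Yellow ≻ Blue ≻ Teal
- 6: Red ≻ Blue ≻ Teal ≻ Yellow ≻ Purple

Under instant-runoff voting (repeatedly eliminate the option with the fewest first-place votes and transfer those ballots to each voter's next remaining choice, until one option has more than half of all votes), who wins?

Round 1: Red 9, Teal 17, Purple 4, Blue 2, Yellow 3. Blue eliminated.
Round 2: Red 11, Teal 17, Purple 4, Yellow 3. Yellow eliminated.
Round 3: Red 14, Teal 17, Purple 4. Purple eliminated.
Round 4: Red 18, Teal 17. Red has a majority (≥18).

Red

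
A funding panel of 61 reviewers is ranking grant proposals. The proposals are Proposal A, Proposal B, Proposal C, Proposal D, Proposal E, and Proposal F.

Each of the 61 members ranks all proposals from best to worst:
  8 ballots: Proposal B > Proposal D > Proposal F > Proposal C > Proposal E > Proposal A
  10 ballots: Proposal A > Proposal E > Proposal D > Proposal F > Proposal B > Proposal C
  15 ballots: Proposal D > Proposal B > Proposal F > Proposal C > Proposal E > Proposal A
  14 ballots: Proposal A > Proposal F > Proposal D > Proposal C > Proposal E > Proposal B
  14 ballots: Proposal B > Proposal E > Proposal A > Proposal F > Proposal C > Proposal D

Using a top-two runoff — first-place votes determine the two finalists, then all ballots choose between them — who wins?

Round 1 first-place votes: Proposal A 24, Proposal B 22, Proposal C 0, Proposal D 15, Proposal E 0, Proposal F 0. Proposal A and Proposal B advance.
Runoff: Proposal A is ranked above Proposal B on 24 ballots, Proposal B above Proposal A on 37.

Proposal B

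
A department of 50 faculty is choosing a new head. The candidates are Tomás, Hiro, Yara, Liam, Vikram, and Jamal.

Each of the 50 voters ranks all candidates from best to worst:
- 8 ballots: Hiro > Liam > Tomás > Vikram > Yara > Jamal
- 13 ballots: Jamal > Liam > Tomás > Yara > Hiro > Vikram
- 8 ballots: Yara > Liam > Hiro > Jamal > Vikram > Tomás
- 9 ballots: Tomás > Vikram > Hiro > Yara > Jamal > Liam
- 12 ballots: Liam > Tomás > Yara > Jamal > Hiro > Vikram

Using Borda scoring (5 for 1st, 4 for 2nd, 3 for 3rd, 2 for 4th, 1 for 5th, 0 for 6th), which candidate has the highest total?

Tomás: 8×3 + 13×3 + 8×0 + 9×5 + 12×4 = 156
Hiro: 8×5 + 13×1 + 8×3 + 9×3 + 12×1 = 116
Yara: 8×1 + 13×2 + 8×5 + 9×2 + 12×3 = 128
Liam: 8×4 + 13×4 + 8×4 + 9×0 + 12×5 = 176
Vikram: 8×2 + 13×0 + 8×1 + 9×4 + 12×0 = 60
Jamal: 8×0 + 13×5 + 8×2 + 9×1 + 12×2 = 114

Liam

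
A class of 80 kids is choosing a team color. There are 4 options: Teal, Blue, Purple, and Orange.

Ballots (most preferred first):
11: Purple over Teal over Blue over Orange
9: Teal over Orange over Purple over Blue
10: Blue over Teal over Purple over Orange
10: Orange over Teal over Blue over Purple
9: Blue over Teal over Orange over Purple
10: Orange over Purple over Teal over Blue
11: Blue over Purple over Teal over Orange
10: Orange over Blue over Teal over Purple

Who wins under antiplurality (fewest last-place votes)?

Teal

Last-place votes: Teal 0, Blue 19, Purple 29, Orange 32.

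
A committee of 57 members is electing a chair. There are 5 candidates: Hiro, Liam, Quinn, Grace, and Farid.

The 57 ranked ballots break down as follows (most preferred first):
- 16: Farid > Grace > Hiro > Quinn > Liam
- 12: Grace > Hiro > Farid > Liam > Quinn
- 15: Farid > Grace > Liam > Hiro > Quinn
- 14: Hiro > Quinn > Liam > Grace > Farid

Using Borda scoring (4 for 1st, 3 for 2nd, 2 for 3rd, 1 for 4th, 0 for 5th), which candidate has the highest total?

Hiro: 16×2 + 12×3 + 15×1 + 14×4 = 139
Liam: 16×0 + 12×1 + 15×2 + 14×2 = 70
Quinn: 16×1 + 12×0 + 15×0 + 14×3 = 58
Grace: 16×3 + 12×4 + 15×3 + 14×1 = 155
Farid: 16×4 + 12×2 + 15×4 + 14×0 = 148

Grace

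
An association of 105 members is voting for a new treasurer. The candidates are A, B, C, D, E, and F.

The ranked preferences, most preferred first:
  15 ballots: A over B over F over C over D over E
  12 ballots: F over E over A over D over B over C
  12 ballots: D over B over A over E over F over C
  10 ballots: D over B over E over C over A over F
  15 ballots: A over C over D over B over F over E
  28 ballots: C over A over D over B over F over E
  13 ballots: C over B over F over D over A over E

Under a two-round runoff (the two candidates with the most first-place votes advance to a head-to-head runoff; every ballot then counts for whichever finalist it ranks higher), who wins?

A

Round 1 first-place votes: A 30, B 0, C 41, D 22, E 0, F 12. C and A advance.
Runoff: C is ranked above A on 51 ballots, A above C on 54.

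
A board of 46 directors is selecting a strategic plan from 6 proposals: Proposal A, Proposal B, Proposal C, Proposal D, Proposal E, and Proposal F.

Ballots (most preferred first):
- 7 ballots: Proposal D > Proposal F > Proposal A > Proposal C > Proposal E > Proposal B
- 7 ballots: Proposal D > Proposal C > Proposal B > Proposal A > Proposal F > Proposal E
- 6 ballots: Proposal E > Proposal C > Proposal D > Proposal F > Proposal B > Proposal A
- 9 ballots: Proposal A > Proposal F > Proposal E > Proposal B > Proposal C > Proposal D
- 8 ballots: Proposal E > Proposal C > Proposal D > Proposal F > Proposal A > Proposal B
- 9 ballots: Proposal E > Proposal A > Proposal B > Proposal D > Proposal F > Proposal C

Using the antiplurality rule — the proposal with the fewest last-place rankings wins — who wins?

Proposal F

Last-place votes: Proposal A 6, Proposal B 15, Proposal C 9, Proposal D 9, Proposal E 7, Proposal F 0.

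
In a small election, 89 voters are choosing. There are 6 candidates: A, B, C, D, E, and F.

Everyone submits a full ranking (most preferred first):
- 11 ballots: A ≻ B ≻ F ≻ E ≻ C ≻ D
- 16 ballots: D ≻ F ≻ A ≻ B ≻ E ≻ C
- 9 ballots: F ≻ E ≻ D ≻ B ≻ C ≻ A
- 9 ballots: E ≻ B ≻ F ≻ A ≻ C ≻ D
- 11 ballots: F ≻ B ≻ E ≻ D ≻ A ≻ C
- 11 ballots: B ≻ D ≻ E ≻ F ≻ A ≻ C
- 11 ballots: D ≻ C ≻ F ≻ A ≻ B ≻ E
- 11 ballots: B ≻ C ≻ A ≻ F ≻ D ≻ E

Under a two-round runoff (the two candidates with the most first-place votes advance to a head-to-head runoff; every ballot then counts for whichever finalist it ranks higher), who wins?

Round 1 first-place votes: A 11, B 22, C 0, D 27, E 9, F 20. D and B advance.
Runoff: D is ranked above B on 36 ballots, B above D on 53.

B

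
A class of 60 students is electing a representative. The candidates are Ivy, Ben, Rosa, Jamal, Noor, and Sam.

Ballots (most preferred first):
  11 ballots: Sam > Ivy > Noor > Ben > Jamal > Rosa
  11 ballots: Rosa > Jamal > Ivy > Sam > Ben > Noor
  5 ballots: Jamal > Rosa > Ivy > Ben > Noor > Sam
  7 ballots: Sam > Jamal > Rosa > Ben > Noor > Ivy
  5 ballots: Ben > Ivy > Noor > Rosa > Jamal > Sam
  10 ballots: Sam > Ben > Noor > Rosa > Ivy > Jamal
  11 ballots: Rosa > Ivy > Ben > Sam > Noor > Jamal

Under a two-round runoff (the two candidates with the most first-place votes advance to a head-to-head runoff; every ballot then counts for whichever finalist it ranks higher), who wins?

Round 1 first-place votes: Ivy 0, Ben 5, Rosa 22, Jamal 5, Noor 0, Sam 28. Sam and Rosa advance.
Runoff: Sam is ranked above Rosa on 28 ballots, Rosa above Sam on 32.

Rosa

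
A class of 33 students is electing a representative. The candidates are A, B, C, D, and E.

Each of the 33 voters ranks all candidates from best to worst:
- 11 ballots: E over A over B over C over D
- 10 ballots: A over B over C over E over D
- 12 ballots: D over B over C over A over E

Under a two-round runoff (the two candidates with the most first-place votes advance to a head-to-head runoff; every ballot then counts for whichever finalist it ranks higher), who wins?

E

Round 1 first-place votes: A 10, B 0, C 0, D 12, E 11. D and E advance.
Runoff: D is ranked above E on 12 ballots, E above D on 21.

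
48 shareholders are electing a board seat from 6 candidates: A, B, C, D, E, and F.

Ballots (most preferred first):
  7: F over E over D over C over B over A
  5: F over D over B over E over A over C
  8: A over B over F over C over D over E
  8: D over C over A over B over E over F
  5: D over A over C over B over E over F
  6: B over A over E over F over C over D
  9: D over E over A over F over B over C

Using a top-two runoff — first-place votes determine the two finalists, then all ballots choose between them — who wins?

Round 1 first-place votes: A 8, B 6, C 0, D 22, E 0, F 12. D and F advance.
Runoff: D is ranked above F on 22 ballots, F above D on 26.

F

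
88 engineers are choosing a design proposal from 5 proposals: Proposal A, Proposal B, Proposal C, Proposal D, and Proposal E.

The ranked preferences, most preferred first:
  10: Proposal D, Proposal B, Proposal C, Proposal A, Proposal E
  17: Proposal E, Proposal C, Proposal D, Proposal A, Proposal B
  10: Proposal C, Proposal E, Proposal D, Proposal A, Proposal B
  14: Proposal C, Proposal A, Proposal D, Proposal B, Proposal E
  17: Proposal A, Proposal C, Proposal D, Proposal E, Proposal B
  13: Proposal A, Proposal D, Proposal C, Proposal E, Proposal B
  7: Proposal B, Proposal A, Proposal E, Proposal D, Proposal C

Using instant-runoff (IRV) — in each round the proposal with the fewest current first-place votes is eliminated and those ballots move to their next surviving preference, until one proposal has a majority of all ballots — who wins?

Round 1: Proposal A 30, Proposal B 7, Proposal C 24, Proposal D 10, Proposal E 17. Proposal B eliminated.
Round 2: Proposal A 37, Proposal C 24, Proposal D 10, Proposal E 17. Proposal D eliminated.
Round 3: Proposal A 37, Proposal C 34, Proposal E 17. Proposal E eliminated.
Round 4: Proposal A 37, Proposal C 51. Proposal C has a majority (≥45).

Proposal C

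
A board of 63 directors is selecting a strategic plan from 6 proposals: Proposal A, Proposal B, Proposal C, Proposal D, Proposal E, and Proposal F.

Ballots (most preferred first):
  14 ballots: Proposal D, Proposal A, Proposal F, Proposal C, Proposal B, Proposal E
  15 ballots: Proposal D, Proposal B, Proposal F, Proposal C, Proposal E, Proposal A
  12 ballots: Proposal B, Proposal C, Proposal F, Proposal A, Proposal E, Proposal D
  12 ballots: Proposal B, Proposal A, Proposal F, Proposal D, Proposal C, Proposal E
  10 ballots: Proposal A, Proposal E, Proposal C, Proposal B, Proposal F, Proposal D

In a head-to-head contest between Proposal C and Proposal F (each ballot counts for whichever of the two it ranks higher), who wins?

Proposal C is ranked above Proposal F on 22 ballots; Proposal F above Proposal C on 41.

Proposal F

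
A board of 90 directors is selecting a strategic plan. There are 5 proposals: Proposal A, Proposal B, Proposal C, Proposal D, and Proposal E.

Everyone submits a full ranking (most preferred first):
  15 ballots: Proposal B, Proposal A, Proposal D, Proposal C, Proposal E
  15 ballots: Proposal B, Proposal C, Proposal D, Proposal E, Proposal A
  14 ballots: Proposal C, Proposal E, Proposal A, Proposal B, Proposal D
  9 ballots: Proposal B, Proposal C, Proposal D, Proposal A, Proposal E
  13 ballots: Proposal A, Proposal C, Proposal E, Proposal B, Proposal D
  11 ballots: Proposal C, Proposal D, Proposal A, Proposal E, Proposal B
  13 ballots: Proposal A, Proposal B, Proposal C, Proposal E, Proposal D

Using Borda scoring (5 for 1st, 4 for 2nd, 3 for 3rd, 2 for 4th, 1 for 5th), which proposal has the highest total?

Proposal A: 15×4 + 15×1 + 14×3 + 9×2 + 13×5 + 11×3 + 13×5 = 298
Proposal B: 15×5 + 15×5 + 14×2 + 9×5 + 13×2 + 11×1 + 13×4 = 312
Proposal C: 15×2 + 15×4 + 14×5 + 9×4 + 13×4 + 11×5 + 13×3 = 342
Proposal D: 15×3 + 15×3 + 14×1 + 9×3 + 13×1 + 11×4 + 13×1 = 201
Proposal E: 15×1 + 15×2 + 14×4 + 9×1 + 13×3 + 11×2 + 13×2 = 197

Proposal C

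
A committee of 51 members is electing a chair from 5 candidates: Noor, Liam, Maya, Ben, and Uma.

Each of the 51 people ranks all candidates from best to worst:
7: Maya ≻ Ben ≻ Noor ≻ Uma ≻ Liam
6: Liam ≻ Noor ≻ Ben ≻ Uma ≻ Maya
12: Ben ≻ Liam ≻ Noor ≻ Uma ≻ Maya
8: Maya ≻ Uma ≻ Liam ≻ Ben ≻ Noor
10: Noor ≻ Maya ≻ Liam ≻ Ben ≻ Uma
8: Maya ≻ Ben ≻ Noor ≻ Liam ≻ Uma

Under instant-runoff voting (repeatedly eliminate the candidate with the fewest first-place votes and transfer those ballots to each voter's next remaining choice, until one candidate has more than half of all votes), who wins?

Noor

Round 1: Noor 10, Liam 6, Maya 23, Ben 12, Uma 0. Uma eliminated.
Round 2: Noor 10, Liam 6, Maya 23, Ben 12. Liam eliminated.
Round 3: Noor 16, Maya 23, Ben 12. Ben eliminated.
Round 4: Noor 28, Maya 23. Noor has a majority (≥26).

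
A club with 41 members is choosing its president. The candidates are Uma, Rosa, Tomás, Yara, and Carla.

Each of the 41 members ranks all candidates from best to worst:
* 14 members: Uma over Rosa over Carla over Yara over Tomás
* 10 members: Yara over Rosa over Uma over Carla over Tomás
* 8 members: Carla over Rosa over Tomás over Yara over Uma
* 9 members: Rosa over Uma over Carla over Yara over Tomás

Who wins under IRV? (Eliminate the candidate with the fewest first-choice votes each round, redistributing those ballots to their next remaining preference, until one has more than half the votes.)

Round 1: Uma 14, Rosa 9, Tomás 0, Yara 10, Carla 8. Tomás eliminated.
Round 2: Uma 14, Rosa 9, Yara 10, Carla 8. Carla eliminated.
Round 3: Uma 14, Rosa 17, Yara 10. Yara eliminated.
Round 4: Uma 14, Rosa 27. Rosa has a majority (≥21).

Rosa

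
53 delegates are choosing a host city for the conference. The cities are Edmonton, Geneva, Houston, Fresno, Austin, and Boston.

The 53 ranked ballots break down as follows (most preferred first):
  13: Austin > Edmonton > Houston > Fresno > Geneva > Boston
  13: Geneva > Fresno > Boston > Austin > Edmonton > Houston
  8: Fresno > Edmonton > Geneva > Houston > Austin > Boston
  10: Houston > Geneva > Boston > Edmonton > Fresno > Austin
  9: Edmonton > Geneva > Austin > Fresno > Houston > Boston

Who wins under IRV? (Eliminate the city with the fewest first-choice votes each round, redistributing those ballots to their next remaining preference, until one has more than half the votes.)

Edmonton

Round 1: Edmonton 9, Geneva 13, Houston 10, Fresno 8, Austin 13, Boston 0. Boston eliminated.
Round 2: Edmonton 9, Geneva 13, Houston 10, Fresno 8, Austin 13. Fresno eliminated.
Round 3: Edmonton 17, Geneva 13, Houston 10, Austin 13. Houston eliminated.
Round 4: Edmonton 17, Geneva 23, Austin 13. Austin eliminated.
Round 5: Edmonton 30, Geneva 23. Edmonton has a majority (≥27).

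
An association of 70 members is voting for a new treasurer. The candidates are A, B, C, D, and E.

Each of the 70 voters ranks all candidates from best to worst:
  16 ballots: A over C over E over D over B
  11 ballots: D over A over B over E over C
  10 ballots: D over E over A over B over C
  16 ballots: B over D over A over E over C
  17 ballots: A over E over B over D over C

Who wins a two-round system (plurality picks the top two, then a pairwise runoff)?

D

Round 1 first-place votes: A 33, B 16, C 0, D 21, E 0. A and D advance.
Runoff: A is ranked above D on 33 ballots, D above A on 37.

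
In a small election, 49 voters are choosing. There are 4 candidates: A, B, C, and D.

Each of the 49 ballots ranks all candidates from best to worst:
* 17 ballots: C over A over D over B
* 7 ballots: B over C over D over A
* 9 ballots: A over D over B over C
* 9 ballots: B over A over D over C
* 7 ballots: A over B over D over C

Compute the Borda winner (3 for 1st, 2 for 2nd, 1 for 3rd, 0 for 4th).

A

A: 17×2 + 7×0 + 9×3 + 9×2 + 7×3 = 100
B: 17×0 + 7×3 + 9×1 + 9×3 + 7×2 = 71
C: 17×3 + 7×2 + 9×0 + 9×0 + 7×0 = 65
D: 17×1 + 7×1 + 9×2 + 9×1 + 7×1 = 58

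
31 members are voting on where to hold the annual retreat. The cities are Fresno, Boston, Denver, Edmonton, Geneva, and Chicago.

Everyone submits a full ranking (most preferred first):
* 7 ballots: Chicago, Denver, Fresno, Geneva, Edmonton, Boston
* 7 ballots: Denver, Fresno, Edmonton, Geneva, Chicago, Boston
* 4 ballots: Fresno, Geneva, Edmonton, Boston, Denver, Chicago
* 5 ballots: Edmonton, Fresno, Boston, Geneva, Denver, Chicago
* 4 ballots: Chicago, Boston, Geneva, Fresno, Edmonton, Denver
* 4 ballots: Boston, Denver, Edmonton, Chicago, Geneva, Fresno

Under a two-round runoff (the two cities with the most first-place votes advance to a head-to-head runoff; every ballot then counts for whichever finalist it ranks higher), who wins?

Denver

Round 1 first-place votes: Fresno 4, Boston 4, Denver 7, Edmonton 5, Geneva 0, Chicago 11. Chicago and Denver advance.
Runoff: Chicago is ranked above Denver on 11 ballots, Denver above Chicago on 20.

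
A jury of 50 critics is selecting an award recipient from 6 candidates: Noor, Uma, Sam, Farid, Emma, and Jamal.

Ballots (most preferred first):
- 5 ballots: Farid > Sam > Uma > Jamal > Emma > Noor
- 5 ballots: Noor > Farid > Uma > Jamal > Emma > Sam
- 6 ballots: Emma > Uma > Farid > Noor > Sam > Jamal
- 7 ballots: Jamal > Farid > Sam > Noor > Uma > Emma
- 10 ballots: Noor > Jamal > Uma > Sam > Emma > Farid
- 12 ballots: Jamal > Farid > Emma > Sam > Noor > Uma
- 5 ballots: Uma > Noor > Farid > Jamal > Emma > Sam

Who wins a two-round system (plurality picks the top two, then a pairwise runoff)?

Round 1 first-place votes: Noor 15, Uma 5, Sam 0, Farid 5, Emma 6, Jamal 19. Jamal and Noor advance.
Runoff: Jamal is ranked above Noor on 24 ballots, Noor above Jamal on 26.

Noor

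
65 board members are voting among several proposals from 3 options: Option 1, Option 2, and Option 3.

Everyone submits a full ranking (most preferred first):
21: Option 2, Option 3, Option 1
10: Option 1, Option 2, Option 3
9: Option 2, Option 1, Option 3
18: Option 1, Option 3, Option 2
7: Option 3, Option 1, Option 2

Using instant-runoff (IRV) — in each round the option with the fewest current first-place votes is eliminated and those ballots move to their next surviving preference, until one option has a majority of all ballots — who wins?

Option 1

Round 1: Option 1 28, Option 2 30, Option 3 7. Option 3 eliminated.
Round 2: Option 1 35, Option 2 30. Option 1 has a majority (≥33).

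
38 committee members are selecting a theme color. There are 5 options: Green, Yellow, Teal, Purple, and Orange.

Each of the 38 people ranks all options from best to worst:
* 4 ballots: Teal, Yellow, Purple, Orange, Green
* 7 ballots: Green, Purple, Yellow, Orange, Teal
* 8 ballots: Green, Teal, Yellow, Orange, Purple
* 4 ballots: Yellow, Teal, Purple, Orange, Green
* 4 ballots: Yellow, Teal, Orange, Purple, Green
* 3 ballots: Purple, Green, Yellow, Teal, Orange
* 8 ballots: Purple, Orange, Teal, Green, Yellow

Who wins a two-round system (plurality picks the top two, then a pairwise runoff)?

Purple

Round 1 first-place votes: Green 15, Yellow 8, Teal 4, Purple 11, Orange 0. Green and Purple advance.
Runoff: Green is ranked above Purple on 15 ballots, Purple above Green on 23.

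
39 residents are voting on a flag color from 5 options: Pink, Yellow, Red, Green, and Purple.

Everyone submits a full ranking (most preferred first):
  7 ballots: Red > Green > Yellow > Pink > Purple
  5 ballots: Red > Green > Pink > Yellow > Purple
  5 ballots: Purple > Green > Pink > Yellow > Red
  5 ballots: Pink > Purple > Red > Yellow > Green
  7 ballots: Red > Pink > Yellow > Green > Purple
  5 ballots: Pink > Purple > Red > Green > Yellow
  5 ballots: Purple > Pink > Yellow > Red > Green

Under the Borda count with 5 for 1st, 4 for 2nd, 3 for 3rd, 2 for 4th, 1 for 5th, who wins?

Pink: 7×2 + 5×3 + 5×3 + 5×5 + 7×4 + 5×5 + 5×4 = 142
Yellow: 7×3 + 5×2 + 5×2 + 5×2 + 7×3 + 5×1 + 5×3 = 92
Red: 7×5 + 5×5 + 5×1 + 5×3 + 7×5 + 5×3 + 5×2 = 140
Green: 7×4 + 5×4 + 5×4 + 5×1 + 7×2 + 5×2 + 5×1 = 102
Purple: 7×1 + 5×1 + 5×5 + 5×4 + 7×1 + 5×4 + 5×5 = 109

Pink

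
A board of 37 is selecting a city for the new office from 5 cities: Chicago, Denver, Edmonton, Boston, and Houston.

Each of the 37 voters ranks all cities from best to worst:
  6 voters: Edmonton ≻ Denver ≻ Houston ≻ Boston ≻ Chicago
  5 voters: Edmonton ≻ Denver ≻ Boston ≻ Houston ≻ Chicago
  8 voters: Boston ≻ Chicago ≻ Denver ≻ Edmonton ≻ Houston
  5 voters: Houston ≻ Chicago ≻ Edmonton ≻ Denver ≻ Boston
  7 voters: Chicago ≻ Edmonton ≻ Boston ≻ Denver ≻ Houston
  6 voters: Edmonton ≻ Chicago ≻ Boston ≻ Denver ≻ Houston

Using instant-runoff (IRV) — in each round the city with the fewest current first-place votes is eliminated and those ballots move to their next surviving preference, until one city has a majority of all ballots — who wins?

Round 1: Chicago 7, Denver 0, Edmonton 17, Boston 8, Houston 5. Denver eliminated.
Round 2: Chicago 7, Edmonton 17, Boston 8, Houston 5. Houston eliminated.
Round 3: Chicago 12, Edmonton 17, Boston 8. Boston eliminated.
Round 4: Chicago 20, Edmonton 17. Chicago has a majority (≥19).

Chicago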